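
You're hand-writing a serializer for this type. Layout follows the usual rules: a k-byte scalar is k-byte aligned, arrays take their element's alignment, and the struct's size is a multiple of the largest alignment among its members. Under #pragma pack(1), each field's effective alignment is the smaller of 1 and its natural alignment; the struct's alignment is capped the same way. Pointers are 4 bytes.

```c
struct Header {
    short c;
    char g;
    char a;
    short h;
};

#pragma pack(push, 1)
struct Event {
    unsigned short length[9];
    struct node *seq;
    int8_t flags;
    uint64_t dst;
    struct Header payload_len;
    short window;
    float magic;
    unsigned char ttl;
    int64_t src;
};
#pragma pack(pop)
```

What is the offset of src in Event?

Header: 0..2  c  (2B, 2-aligned); 2..3  g  (1B, 1-aligned); 3..4  a  (1B, 1-aligned); 4..6  h  (2B, 2-aligned); sizeof = 6, alignof = 2
0..18  length  (18B, 1-aligned)
18..22  seq  (4B, 1-aligned)
22..23  flags  (1B, 1-aligned)
23..31  dst  (8B, 1-aligned)
31..37  payload_len  (6B, 1-aligned)
37..39  window  (2B, 1-aligned)
39..43  magic  (4B, 1-aligned)
43..44  ttl  (1B, 1-aligned)
44..52  src  (8B, 1-aligned)

44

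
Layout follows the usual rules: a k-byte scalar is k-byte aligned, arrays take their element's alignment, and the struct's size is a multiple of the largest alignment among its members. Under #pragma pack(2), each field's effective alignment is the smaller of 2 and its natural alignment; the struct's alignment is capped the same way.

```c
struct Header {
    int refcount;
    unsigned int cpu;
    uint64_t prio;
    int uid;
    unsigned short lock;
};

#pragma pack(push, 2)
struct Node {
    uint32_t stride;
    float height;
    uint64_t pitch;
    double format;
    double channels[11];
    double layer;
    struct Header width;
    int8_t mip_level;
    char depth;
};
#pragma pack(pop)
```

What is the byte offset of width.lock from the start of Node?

140

Header: @0: refcount [4B, align 4] → 4; @4: cpu [4B, align 4] → 8; @8: prio [8B, align 8] → 16; @16: uid [4B, align 4] → 20; @20: lock [2B, align 2] → 22; +2 tail pad (align 8); size 24, align 8
@0: stride [4B, align 2] → 4
@4: height [4B, align 2] → 8
@8: pitch [8B, align 2] → 16
@16: format [8B, align 2] → 24
@24: channels [88B, align 2] → 112
@112: layer [8B, align 2] → 120
@120: width [24B, align 2] → 144
within Header: lock at 20
120 + 20 = 140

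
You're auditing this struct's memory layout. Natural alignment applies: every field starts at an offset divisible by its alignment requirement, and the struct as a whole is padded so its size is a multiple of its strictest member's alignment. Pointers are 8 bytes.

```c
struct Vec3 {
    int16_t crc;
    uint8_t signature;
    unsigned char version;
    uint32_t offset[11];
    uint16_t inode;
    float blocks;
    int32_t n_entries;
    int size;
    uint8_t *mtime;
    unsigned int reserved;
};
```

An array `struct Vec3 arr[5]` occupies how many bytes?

400

crc at 0 (size 2, align 2) → ends 2
signature at 2 (size 1, align 1) → ends 3
version at 3 (size 1, align 1) → ends 4
offset at 4 (size 44, align 4) → ends 48
inode at 48 (size 2, align 2) → ends 50
pad 2 to align 4 for blocks
blocks at 52 (size 4, align 4) → ends 56
n_entries at 56 (size 4, align 4) → ends 60
size at 60 (size 4, align 4) → ends 64
mtime at 64 (size 8, align 8) → ends 72
reserved at 72 (size 4, align 4) → ends 76
tail pad 4 to reach multiple of 8
total 80 bytes, alignment 8
array of 5: 5 × 80 = 400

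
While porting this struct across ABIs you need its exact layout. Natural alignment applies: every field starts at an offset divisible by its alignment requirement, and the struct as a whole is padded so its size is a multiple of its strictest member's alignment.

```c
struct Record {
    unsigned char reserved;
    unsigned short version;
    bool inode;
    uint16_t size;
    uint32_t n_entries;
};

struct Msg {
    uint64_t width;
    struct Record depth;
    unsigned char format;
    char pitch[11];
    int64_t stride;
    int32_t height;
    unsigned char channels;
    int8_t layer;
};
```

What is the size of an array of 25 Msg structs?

1200

Record: @0: reserved [1B, align 1] → 1; +1 pad (align 2); @2: version [2B, align 2] → 4; @4: inode [1B, align 1] → 5; +1 pad (align 2); @6: size [2B, align 2] → 8; @8: n_entries [4B, align 4] → 12; size 12, align 4
@0: width [8B, align 8] → 8
@8: depth [12B, align 4] → 20
@20: format [1B, align 1] → 21
@21: pitch [11B, align 1] → 32
@32: stride [8B, align 8] → 40
@40: height [4B, align 4] → 44
@44: channels [1B, align 1] → 45
@45: layer [1B, align 1] → 46
+2 tail pad (align 8)
size 48, align 8
array of 25: 25 × 48 = 1200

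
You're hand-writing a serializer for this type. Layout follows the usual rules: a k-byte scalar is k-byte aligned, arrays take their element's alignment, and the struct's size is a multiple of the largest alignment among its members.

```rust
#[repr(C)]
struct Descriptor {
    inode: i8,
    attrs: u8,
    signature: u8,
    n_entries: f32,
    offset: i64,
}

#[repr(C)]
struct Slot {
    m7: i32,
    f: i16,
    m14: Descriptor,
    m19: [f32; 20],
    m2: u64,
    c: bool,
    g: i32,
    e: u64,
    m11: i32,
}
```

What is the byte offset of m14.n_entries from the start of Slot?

Descriptor: inode at 0 (size 1, align 1) → ends 1; attrs at 1 (size 1, align 1) → ends 2; signature at 2 (size 1, align 1) → ends 3; pad 1 to align 4 for n_entries; n_entries at 4 (size 4, align 4) → ends 8; offset at 8 (size 8, align 8) → ends 16; total 16 bytes, alignment 8
m7 at 0 (size 4, align 4) → ends 4
f at 4 (size 2, align 2) → ends 6
pad 2 to align 8 for m14
m14 at 8 (size 16, align 8) → ends 24
within Descriptor: n_entries at 4
8 + 4 = 12

12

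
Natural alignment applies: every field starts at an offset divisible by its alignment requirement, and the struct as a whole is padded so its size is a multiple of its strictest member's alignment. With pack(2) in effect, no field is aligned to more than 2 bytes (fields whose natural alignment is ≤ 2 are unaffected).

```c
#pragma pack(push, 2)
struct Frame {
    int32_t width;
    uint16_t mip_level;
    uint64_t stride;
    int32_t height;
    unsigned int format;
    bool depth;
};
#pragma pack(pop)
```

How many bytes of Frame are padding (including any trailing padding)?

0..4  width  (4B, 2-aligned)
4..6  mip_level  (2B, 2-aligned)
6..14  stride  (8B, 2-aligned)
14..18  height  (4B, 2-aligned)
18..22  format  (4B, 2-aligned)
22..23  depth  (1B, 1-aligned)
23..24  -- tail padding (1B)
sizeof = 24, alignof = 2
data bytes 23, size 24 → padding 1

1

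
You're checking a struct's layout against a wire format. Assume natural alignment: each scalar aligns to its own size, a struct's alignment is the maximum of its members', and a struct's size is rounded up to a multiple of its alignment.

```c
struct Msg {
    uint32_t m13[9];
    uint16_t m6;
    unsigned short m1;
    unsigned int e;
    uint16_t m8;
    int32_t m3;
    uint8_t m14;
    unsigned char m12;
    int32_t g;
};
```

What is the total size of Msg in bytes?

0..36  m13  (36B, 4-aligned)
36..38  m6  (2B, 2-aligned)
38..40  m1  (2B, 2-aligned)
40..44  e  (4B, 4-aligned)
44..46  m8  (2B, 2-aligned)
46..48  -- padding (2B)
48..52  m3  (4B, 4-aligned)
52..53  m14  (1B, 1-aligned)
53..54  m12  (1B, 1-aligned)
54..56  -- padding (2B)
56..60  g  (4B, 4-aligned)
sizeof = 60, alignof = 4

60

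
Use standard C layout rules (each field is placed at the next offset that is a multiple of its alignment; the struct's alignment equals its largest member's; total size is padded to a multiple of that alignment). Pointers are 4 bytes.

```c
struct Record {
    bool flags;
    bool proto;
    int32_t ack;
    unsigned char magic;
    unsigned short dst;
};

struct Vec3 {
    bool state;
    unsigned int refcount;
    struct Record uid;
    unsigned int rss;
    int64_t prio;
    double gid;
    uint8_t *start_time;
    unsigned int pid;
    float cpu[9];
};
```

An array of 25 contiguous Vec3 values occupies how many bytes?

Record: 0..1  flags  (1B, 1-aligned); 1..2  proto  (1B, 1-aligned); 2..4  -- padding (2B); 4..8  ack  (4B, 4-aligned); 8..9  magic  (1B, 1-aligned); 9..10  -- padding (1B); 10..12  dst  (2B, 2-aligned); sizeof = 12, alignof = 4
0..1  state  (1B, 1-aligned)
1..4  -- padding (3B)
4..8  refcount  (4B, 4-aligned)
8..20  uid  (12B, 4-aligned)
20..24  rss  (4B, 4-aligned)
24..32  prio  (8B, 8-aligned)
32..40  gid  (8B, 8-aligned)
40..44  start_time  (4B, 4-aligned)
44..48  pid  (4B, 4-aligned)
48..84  cpu  (36B, 4-aligned)
84..88  -- tail padding (4B)
sizeof = 88, alignof = 8
array of 25: 25 × 88 = 2200

2200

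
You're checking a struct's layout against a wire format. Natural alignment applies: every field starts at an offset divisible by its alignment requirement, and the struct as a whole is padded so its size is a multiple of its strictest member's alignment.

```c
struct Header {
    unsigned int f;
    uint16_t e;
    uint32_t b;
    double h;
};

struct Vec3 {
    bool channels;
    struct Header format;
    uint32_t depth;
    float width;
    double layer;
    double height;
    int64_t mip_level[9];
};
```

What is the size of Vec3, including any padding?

Header: @0: f [4B, align 4] → 4; @4: e [2B, align 2] → 6; +2 pad (align 4); @8: b [4B, align 4] → 12; +4 pad (align 8); @16: h [8B, align 8] → 24; size 24, align 8
@0: channels [1B, align 1] → 1
+7 pad (align 8)
@8: format [24B, align 8] → 32
@32: depth [4B, align 4] → 36
@36: width [4B, align 4] → 40
@40: layer [8B, align 8] → 48
@48: height [8B, align 8] → 56
@56: mip_level [72B, align 8] → 128
size 128, align 8

128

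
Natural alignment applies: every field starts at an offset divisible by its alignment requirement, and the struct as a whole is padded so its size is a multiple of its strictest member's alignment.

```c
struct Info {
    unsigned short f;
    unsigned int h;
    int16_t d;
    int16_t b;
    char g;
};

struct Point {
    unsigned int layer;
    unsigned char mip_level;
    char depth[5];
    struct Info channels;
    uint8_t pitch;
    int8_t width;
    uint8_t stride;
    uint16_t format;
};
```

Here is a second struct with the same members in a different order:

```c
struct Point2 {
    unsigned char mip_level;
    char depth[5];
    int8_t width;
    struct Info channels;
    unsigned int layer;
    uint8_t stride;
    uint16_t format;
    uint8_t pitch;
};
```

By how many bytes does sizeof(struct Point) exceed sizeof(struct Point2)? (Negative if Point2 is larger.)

Info: f at 0 (size 2, align 2) → ends 2; pad 2 to align 4 for h; h at 4 (size 4, align 4) → ends 8; d at 8 (size 2, align 2) → ends 10; b at 10 (size 2, align 2) → ends 12; g at 12 (size 1, align 1) → ends 13; tail pad 3 to reach multiple of 4; total 16 bytes, alignment 4
layer at 0 (size 4, align 4) → ends 4
mip_level at 4 (size 1, align 1) → ends 5
depth at 5 (size 5, align 1) → ends 10
pad 2 to align 4 for channels
channels at 12 (size 16, align 4) → ends 28
pitch at 28 (size 1, align 1) → ends 29
width at 29 (size 1, align 1) → ends 30
stride at 30 (size 1, align 1) → ends 31
pad 1 to align 2 for format
format at 32 (size 2, align 2) → ends 34
tail pad 2 to reach multiple of 4
total 36 bytes, alignment 4
— Point2 —
mip_level at 0 (size 1, align 1) → ends 1
depth at 1 (size 5, align 1) → ends 6
width at 6 (size 1, align 1) → ends 7
pad 1 to align 4 for channels
channels at 8 (size 16, align 4) → ends 24
layer at 24 (size 4, align 4) → ends 28
stride at 28 (size 1, align 1) → ends 29
pad 1 to align 2 for format
format at 30 (size 2, align 2) → ends 32
pitch at 32 (size 1, align 1) → ends 33
tail pad 3 to reach multiple of 4
total 36 bytes, alignment 4
36 − 36 = 0

0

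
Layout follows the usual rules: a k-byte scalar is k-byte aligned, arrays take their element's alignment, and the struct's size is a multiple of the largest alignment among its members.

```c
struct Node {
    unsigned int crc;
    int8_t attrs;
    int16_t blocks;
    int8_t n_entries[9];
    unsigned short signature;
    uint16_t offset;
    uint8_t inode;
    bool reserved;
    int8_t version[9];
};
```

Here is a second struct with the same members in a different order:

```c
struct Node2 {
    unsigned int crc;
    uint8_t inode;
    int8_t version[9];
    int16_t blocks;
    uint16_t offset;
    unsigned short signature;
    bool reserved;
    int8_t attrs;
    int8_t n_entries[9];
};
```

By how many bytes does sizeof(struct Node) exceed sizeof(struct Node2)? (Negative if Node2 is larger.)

4

@0: crc [4B, align 4] → 4
@4: attrs [1B, align 1] → 5
+1 pad (align 2)
@6: blocks [2B, align 2] → 8
@8: n_entries [9B, align 1] → 17
+1 pad (align 2)
@18: signature [2B, align 2] → 20
@20: offset [2B, align 2] → 22
@22: inode [1B, align 1] → 23
@23: reserved [1B, align 1] → 24
@24: version [9B, align 1] → 33
+3 tail pad (align 4)
size 36, align 4
— Node2 —
@0: crc [4B, align 4] → 4
@4: inode [1B, align 1] → 5
@5: version [9B, align 1] → 14
@14: blocks [2B, align 2] → 16
@16: offset [2B, align 2] → 18
@18: signature [2B, align 2] → 20
@20: reserved [1B, align 1] → 21
@21: attrs [1B, align 1] → 22
@22: n_entries [9B, align 1] → 31
+1 tail pad (align 4)
size 32, align 4
36 − 32 = 4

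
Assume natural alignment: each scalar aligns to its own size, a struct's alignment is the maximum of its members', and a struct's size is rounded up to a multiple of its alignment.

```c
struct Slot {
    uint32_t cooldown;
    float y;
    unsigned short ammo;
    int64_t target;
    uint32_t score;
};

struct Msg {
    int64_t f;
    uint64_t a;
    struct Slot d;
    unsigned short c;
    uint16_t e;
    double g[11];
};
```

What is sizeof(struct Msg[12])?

1728

Slot: 0..4  cooldown  (4B, 4-aligned); 4..8  y  (4B, 4-aligned); 8..10  ammo  (2B, 2-aligned); 10..16  -- padding (6B); 16..24  target  (8B, 8-aligned); 24..28  score  (4B, 4-aligned); 28..32  -- tail padding (4B); sizeof = 32, alignof = 8
0..8  f  (8B, 8-aligned)
8..16  a  (8B, 8-aligned)
16..48  d  (32B, 8-aligned)
48..50  c  (2B, 2-aligned)
50..52  e  (2B, 2-aligned)
52..56  -- padding (4B)
56..144  g  (88B, 8-aligned)
sizeof = 144, alignof = 8
array of 12: 12 × 144 = 1728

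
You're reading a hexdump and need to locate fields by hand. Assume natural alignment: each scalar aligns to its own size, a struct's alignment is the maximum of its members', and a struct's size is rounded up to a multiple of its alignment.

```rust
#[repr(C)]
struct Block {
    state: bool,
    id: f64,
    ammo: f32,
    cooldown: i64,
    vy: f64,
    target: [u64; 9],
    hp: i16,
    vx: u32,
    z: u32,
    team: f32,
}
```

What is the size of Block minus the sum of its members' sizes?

@0: state [1B, align 1] → 1
+7 pad (align 8)
@8: id [8B, align 8] → 16
@16: ammo [4B, align 4] → 20
+4 pad (align 8)
@24: cooldown [8B, align 8] → 32
@32: vy [8B, align 8] → 40
@40: target [72B, align 8] → 112
@112: hp [2B, align 2] → 114
+2 pad (align 4)
@116: vx [4B, align 4] → 120
@120: z [4B, align 4] → 124
@124: team [4B, align 4] → 128
size 128, align 8
data bytes 115, size 128 → padding 13

13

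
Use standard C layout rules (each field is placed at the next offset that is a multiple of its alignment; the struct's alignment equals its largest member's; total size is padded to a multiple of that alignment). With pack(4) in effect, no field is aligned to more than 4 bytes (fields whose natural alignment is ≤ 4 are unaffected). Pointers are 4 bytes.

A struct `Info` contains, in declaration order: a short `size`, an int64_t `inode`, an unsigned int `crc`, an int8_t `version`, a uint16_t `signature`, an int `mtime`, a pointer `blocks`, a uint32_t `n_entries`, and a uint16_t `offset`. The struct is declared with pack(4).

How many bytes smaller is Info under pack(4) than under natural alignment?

natural layout:
  0..2  size  (2B, 2-aligned)
  2..8  -- padding (6B)
  8..16  inode  (8B, 8-aligned)
  16..20  crc  (4B, 4-aligned)
  20..21  version  (1B, 1-aligned)
  21..22  -- padding (1B)
  22..24  signature  (2B, 2-aligned)
  24..28  mtime  (4B, 4-aligned)
  28..32  blocks  (4B, 4-aligned)
  32..36  n_entries  (4B, 4-aligned)
  36..38  offset  (2B, 2-aligned)
  38..40  -- tail padding (2B)
  sizeof = 40, alignof = 8
packed(4) layout:
  0..2  size  (2B, 2-aligned)
  2..4  -- padding (2B)
  4..12  inode  (8B, 4-aligned)
  12..16  crc  (4B, 4-aligned)
  16..17  version  (1B, 1-aligned)
  17..18  -- padding (1B)
  18..20  signature  (2B, 2-aligned)
  20..24  mtime  (4B, 4-aligned)
  24..28  blocks  (4B, 4-aligned)
  28..32  n_entries  (4B, 4-aligned)
  32..34  offset  (2B, 2-aligned)
  34..36  -- tail padding (2B)
  sizeof = 36, alignof = 4
40 − 36 = 4

4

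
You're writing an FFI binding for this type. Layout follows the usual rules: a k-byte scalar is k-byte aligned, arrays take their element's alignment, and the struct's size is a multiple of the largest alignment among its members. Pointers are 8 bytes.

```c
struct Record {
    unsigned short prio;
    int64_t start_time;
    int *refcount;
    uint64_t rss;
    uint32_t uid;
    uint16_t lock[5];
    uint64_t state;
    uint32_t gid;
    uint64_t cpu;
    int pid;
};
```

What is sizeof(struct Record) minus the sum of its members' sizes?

prio at 0 (size 2, align 2) → ends 2
pad 6 to align 8 for start_time
start_time at 8 (size 8, align 8) → ends 16
refcount at 16 (size 8, align 8) → ends 24
rss at 24 (size 8, align 8) → ends 32
uid at 32 (size 4, align 4) → ends 36
lock at 36 (size 10, align 2) → ends 46
pad 2 to align 8 for state
state at 48 (size 8, align 8) → ends 56
gid at 56 (size 4, align 4) → ends 60
pad 4 to align 8 for cpu
cpu at 64 (size 8, align 8) → ends 72
pid at 72 (size 4, align 4) → ends 76
tail pad 4 to reach multiple of 8
total 80 bytes, alignment 8
data bytes 64, size 80 → padding 16

16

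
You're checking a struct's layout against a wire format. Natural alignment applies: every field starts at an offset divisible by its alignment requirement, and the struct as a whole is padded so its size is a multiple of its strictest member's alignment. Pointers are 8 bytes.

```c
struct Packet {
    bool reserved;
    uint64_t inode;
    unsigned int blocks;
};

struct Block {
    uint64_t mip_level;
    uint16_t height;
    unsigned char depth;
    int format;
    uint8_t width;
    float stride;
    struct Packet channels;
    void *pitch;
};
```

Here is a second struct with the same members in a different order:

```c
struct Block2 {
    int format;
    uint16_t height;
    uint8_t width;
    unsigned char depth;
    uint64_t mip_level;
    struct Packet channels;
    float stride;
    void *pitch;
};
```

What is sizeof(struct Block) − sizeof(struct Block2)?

0

Packet: reserved at 0 (size 1, align 1) → ends 1; pad 7 to align 8 for inode; inode at 8 (size 8, align 8) → ends 16; blocks at 16 (size 4, align 4) → ends 20; tail pad 4 to reach multiple of 8; total 24 bytes, alignment 8
mip_level at 0 (size 8, align 8) → ends 8
height at 8 (size 2, align 2) → ends 10
depth at 10 (size 1, align 1) → ends 11
pad 1 to align 4 for format
format at 12 (size 4, align 4) → ends 16
width at 16 (size 1, align 1) → ends 17
pad 3 to align 4 for stride
stride at 20 (size 4, align 4) → ends 24
channels at 24 (size 24, align 8) → ends 48
pitch at 48 (size 8, align 8) → ends 56
total 56 bytes, alignment 8
— Block2 —
format at 0 (size 4, align 4) → ends 4
height at 4 (size 2, align 2) → ends 6
width at 6 (size 1, align 1) → ends 7
depth at 7 (size 1, align 1) → ends 8
mip_level at 8 (size 8, align 8) → ends 16
channels at 16 (size 24, align 8) → ends 40
stride at 40 (size 4, align 4) → ends 44
pad 4 to align 8 for pitch
pitch at 48 (size 8, align 8) → ends 56
total 56 bytes, alignment 8
56 − 56 = 0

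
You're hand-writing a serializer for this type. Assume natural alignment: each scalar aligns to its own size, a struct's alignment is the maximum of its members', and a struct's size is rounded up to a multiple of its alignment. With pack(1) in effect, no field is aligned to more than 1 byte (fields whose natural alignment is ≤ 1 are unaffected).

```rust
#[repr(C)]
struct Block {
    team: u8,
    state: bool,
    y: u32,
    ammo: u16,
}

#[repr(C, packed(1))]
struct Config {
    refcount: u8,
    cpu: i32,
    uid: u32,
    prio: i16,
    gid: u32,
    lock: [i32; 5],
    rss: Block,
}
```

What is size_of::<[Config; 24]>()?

1128

Block: team at 0 (size 1, align 1) → ends 1; state at 1 (size 1, align 1) → ends 2; pad 2 to align 4 for y; y at 4 (size 4, align 4) → ends 8; ammo at 8 (size 2, align 2) → ends 10; tail pad 2 to reach multiple of 4; total 12 bytes, alignment 4
refcount at 0 (size 1, align 1) → ends 1
cpu at 1 (size 4, align 1) → ends 5
uid at 5 (size 4, align 1) → ends 9
prio at 9 (size 2, align 1) → ends 11
gid at 11 (size 4, align 1) → ends 15
lock at 15 (size 20, align 1) → ends 35
rss at 35 (size 12, align 1) → ends 47
total 47 bytes, alignment 1
array of 24: 24 × 47 = 1128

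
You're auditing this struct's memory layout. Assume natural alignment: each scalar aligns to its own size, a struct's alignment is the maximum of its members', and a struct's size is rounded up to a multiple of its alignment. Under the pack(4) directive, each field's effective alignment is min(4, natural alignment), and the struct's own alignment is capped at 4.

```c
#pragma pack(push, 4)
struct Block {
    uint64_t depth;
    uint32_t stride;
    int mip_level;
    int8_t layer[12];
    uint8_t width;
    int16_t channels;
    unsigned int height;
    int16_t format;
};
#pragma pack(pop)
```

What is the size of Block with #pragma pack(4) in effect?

@0: depth [8B, align 4] → 8
@8: stride [4B, align 4] → 12
@12: mip_level [4B, align 4] → 16
@16: layer [12B, align 1] → 28
@28: width [1B, align 1] → 29
+1 pad (align 2)
@30: channels [2B, align 2] → 32
@32: height [4B, align 4] → 36
@36: format [2B, align 2] → 38
+2 tail pad (align 4)
size 40, align 4

40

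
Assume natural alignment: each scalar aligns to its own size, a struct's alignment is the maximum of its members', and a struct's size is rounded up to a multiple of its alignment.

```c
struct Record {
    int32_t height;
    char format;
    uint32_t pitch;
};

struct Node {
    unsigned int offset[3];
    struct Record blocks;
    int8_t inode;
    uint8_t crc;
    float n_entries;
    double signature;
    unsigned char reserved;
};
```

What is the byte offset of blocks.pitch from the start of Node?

20

Record: @0: height [4B, align 4] → 4; @4: format [1B, align 1] → 5; +3 pad (align 4); @8: pitch [4B, align 4] → 12; size 12, align 4
@0: offset [12B, align 4] → 12
@12: blocks [12B, align 4] → 24
within Record: pitch at 8
12 + 8 = 20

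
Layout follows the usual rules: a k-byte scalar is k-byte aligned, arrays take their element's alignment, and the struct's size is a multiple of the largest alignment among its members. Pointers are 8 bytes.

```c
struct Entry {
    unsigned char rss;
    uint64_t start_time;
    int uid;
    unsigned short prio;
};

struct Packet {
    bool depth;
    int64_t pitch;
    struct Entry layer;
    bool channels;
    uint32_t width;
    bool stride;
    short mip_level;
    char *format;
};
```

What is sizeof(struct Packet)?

Entry: @0: rss [1B, align 1] → 1; +7 pad (align 8); @8: start_time [8B, align 8] → 16; @16: uid [4B, align 4] → 20; @20: prio [2B, align 2] → 22; +2 tail pad (align 8); size 24, align 8
@0: depth [1B, align 1] → 1
+7 pad (align 8)
@8: pitch [8B, align 8] → 16
@16: layer [24B, align 8] → 40
@40: channels [1B, align 1] → 41
+3 pad (align 4)
@44: width [4B, align 4] → 48
@48: stride [1B, align 1] → 49
+1 pad (align 2)
@50: mip_level [2B, align 2] → 52
+4 pad (align 8)
@56: format [8B, align 8] → 64
size 64, align 8

64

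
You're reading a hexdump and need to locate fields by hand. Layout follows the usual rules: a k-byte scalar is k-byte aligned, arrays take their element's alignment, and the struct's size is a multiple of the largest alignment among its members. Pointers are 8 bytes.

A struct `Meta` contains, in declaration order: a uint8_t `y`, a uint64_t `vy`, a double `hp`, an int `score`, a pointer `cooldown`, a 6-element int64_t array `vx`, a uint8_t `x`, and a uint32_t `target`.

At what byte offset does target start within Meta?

92

@0: y [1B, align 1] → 1
+7 pad (align 8)
@8: vy [8B, align 8] → 16
@16: hp [8B, align 8] → 24
@24: score [4B, align 4] → 28
+4 pad (align 8)
@32: cooldown [8B, align 8] → 40
@40: vx [48B, align 8] → 88
@88: x [1B, align 1] → 89
+3 pad (align 4)
@92: target [4B, align 4] → 96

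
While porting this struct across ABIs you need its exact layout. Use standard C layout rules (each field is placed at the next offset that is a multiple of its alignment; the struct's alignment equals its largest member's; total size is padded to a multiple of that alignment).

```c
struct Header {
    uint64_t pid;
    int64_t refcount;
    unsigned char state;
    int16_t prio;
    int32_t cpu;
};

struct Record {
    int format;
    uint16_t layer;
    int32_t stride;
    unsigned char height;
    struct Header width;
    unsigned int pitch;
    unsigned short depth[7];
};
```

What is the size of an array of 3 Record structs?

Header: @0: pid [8B, align 8] → 8; @8: refcount [8B, align 8] → 16; @16: state [1B, align 1] → 17; +1 pad (align 2); @18: prio [2B, align 2] → 20; @20: cpu [4B, align 4] → 24; size 24, align 8
@0: format [4B, align 4] → 4
@4: layer [2B, align 2] → 6
+2 pad (align 4)
@8: stride [4B, align 4] → 12
@12: height [1B, align 1] → 13
+3 pad (align 8)
@16: width [24B, align 8] → 40
@40: pitch [4B, align 4] → 44
@44: depth [14B, align 2] → 58
+6 tail pad (align 8)
size 64, align 8
array of 3: 3 × 64 = 192

192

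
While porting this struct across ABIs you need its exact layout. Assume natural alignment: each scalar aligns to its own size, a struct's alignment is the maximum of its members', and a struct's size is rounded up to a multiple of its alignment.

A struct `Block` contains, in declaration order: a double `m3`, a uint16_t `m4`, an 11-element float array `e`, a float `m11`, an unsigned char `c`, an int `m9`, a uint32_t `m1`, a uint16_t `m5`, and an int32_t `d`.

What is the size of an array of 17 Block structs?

1360

0..8  m3  (8B, 8-aligned)
8..10  m4  (2B, 2-aligned)
10..12  -- padding (2B)
12..56  e  (44B, 4-aligned)
56..60  m11  (4B, 4-aligned)
60..61  c  (1B, 1-aligned)
61..64  -- padding (3B)
64..68  m9  (4B, 4-aligned)
68..72  m1  (4B, 4-aligned)
72..74  m5  (2B, 2-aligned)
74..76  -- padding (2B)
76..80  d  (4B, 4-aligned)
sizeof = 80, alignof = 8
array of 17: 17 × 80 = 1360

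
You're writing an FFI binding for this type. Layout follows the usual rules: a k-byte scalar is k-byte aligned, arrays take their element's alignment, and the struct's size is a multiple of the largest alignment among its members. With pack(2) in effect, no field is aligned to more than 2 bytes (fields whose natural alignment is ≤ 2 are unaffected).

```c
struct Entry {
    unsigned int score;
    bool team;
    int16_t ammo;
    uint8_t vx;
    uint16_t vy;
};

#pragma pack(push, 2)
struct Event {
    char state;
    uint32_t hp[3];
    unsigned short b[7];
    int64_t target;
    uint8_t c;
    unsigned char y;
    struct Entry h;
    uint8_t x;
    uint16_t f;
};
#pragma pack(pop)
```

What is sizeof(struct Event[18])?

972

Entry: @0: score [4B, align 4] → 4; @4: team [1B, align 1] → 5; +1 pad (align 2); @6: ammo [2B, align 2] → 8; @8: vx [1B, align 1] → 9; +1 pad (align 2); @10: vy [2B, align 2] → 12; size 12, align 4
@0: state [1B, align 1] → 1
+1 pad (align 2)
@2: hp [12B, align 2] → 14
@14: b [14B, align 2] → 28
@28: target [8B, align 2] → 36
@36: c [1B, align 1] → 37
@37: y [1B, align 1] → 38
@38: h [12B, align 2] → 50
@50: x [1B, align 1] → 51
+1 pad (align 2)
@52: f [2B, align 2] → 54
size 54, align 2
array of 18: 18 × 54 = 972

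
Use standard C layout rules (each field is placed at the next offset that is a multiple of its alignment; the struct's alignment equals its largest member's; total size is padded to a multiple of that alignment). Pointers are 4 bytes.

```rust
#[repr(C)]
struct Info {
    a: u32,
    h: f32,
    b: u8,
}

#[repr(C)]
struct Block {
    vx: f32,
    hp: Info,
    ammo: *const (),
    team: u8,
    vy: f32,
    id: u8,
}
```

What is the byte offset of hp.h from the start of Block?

8

Info: 0..4  a  (4B, 4-aligned); 4..8  h  (4B, 4-aligned); 8..9  b  (1B, 1-aligned); 9..12  -- tail padding (3B); sizeof = 12, alignof = 4
0..4  vx  (4B, 4-aligned)
4..16  hp  (12B, 4-aligned)
within Info: h at 4
4 + 4 = 8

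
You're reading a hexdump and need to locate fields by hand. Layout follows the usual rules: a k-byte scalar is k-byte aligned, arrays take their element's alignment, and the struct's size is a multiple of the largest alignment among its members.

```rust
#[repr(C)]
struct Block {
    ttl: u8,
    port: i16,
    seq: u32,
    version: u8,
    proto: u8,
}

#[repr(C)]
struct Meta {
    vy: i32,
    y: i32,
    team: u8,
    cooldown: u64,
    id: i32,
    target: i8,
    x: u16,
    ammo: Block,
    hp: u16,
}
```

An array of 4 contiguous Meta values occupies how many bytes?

Block: 0..1  ttl  (1B, 1-aligned); 1..2  -- padding (1B); 2..4  port  (2B, 2-aligned); 4..8  seq  (4B, 4-aligned); 8..9  version  (1B, 1-aligned); 9..10  proto  (1B, 1-aligned); 10..12  -- tail padding (2B); sizeof = 12, alignof = 4
0..4  vy  (4B, 4-aligned)
4..8  y  (4B, 4-aligned)
8..9  team  (1B, 1-aligned)
9..16  -- padding (7B)
16..24  cooldown  (8B, 8-aligned)
24..28  id  (4B, 4-aligned)
28..29  target  (1B, 1-aligned)
29..30  -- padding (1B)
30..32  x  (2B, 2-aligned)
32..44  ammo  (12B, 4-aligned)
44..46  hp  (2B, 2-aligned)
46..48  -- tail padding (2B)
sizeof = 48, alignof = 8
array of 4: 4 × 48 = 192

192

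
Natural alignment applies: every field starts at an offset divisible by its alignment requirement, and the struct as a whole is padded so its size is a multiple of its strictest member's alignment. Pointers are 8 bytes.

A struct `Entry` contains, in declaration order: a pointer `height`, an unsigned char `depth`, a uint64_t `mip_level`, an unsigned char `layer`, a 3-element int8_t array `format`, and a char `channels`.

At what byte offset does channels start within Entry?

0..8  height  (8B, 8-aligned)
8..9  depth  (1B, 1-aligned)
9..16  -- padding (7B)
16..24  mip_level  (8B, 8-aligned)
24..25  layer  (1B, 1-aligned)
25..28  format  (3B, 1-aligned)
28..29  channels  (1B, 1-aligned)

28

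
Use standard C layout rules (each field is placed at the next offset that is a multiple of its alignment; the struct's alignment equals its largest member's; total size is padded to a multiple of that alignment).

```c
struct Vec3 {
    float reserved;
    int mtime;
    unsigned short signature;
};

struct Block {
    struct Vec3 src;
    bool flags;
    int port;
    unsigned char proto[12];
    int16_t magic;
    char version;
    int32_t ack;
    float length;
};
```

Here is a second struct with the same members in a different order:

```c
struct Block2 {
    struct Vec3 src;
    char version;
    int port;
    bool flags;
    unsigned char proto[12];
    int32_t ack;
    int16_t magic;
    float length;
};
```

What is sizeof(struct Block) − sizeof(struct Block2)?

-4

Vec3: reserved at 0 (size 4, align 4) → ends 4; mtime at 4 (size 4, align 4) → ends 8; signature at 8 (size 2, align 2) → ends 10; tail pad 2 to reach multiple of 4; total 12 bytes, alignment 4
src at 0 (size 12, align 4) → ends 12
flags at 12 (size 1, align 1) → ends 13
pad 3 to align 4 for port
port at 16 (size 4, align 4) → ends 20
proto at 20 (size 12, align 1) → ends 32
magic at 32 (size 2, align 2) → ends 34
version at 34 (size 1, align 1) → ends 35
pad 1 to align 4 for ack
ack at 36 (size 4, align 4) → ends 40
length at 40 (size 4, align 4) → ends 44
total 44 bytes, alignment 4
— Block2 —
src at 0 (size 12, align 4) → ends 12
version at 12 (size 1, align 1) → ends 13
pad 3 to align 4 for port
port at 16 (size 4, align 4) → ends 20
flags at 20 (size 1, align 1) → ends 21
proto at 21 (size 12, align 1) → ends 33
pad 3 to align 4 for ack
ack at 36 (size 4, align 4) → ends 40
magic at 40 (size 2, align 2) → ends 42
pad 2 to align 4 for length
length at 44 (size 4, align 4) → ends 48
total 48 bytes, alignment 4
44 − 48 = -4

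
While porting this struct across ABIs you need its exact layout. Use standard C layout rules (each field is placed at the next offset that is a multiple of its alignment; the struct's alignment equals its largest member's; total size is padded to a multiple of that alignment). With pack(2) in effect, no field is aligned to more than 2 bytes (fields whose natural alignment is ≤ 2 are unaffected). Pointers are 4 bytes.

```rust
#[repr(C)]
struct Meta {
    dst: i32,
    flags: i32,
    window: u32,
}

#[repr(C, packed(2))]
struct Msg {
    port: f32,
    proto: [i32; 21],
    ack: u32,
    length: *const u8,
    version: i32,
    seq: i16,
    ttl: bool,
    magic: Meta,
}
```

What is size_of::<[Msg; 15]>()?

1740

Meta: dst at 0 (size 4, align 4) → ends 4; flags at 4 (size 4, align 4) → ends 8; window at 8 (size 4, align 4) → ends 12; total 12 bytes, alignment 4
port at 0 (size 4, align 2) → ends 4
proto at 4 (size 84, align 2) → ends 88
ack at 88 (size 4, align 2) → ends 92
length at 92 (size 4, align 2) → ends 96
version at 96 (size 4, align 2) → ends 100
seq at 100 (size 2, align 2) → ends 102
ttl at 102 (size 1, align 1) → ends 103
pad 1 to align 2 for magic
magic at 104 (size 12, align 2) → ends 116
total 116 bytes, alignment 2
array of 15: 15 × 116 = 1740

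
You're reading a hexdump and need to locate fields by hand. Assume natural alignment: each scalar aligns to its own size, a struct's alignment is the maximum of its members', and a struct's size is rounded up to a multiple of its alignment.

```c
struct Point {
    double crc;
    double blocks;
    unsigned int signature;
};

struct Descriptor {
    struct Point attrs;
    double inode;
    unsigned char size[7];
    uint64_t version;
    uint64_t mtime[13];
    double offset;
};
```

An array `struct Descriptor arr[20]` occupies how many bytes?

3200

Point: 0..8  crc  (8B, 8-aligned); 8..16  blocks  (8B, 8-aligned); 16..20  signature  (4B, 4-aligned); 20..24  -- tail padding (4B); sizeof = 24, alignof = 8
0..24  attrs  (24B, 8-aligned)
24..32  inode  (8B, 8-aligned)
32..39  size  (7B, 1-aligned)
39..40  -- padding (1B)
40..48  version  (8B, 8-aligned)
48..152  mtime  (104B, 8-aligned)
152..160  offset  (8B, 8-aligned)
sizeof = 160, alignof = 8
array of 20: 20 × 160 = 3200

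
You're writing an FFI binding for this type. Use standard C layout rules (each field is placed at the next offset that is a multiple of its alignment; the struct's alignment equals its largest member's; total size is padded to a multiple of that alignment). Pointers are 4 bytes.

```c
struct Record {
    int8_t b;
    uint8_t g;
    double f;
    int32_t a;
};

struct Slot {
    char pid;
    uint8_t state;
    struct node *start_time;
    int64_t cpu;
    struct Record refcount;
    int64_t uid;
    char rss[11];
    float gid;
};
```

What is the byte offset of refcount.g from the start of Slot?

17

Record: 0..1  b  (1B, 1-aligned); 1..2  g  (1B, 1-aligned); 2..8  -- padding (6B); 8..16  f  (8B, 8-aligned); 16..20  a  (4B, 4-aligned); 20..24  -- tail padding (4B); sizeof = 24, alignof = 8
0..1  pid  (1B, 1-aligned)
1..2  state  (1B, 1-aligned)
2..4  -- padding (2B)
4..8  start_time  (4B, 4-aligned)
8..16  cpu  (8B, 8-aligned)
16..40  refcount  (24B, 8-aligned)
within Record: g at 1
16 + 1 = 17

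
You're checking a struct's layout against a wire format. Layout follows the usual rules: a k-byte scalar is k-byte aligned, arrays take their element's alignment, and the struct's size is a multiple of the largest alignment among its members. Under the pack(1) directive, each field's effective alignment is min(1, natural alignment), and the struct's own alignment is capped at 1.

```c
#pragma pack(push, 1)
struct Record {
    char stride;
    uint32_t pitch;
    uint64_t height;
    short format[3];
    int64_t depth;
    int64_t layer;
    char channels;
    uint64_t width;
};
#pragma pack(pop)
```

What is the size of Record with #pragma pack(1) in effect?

stride at 0 (size 1, align 1) → ends 1
pitch at 1 (size 4, align 1) → ends 5
height at 5 (size 8, align 1) → ends 13
format at 13 (size 6, align 1) → ends 19
depth at 19 (size 8, align 1) → ends 27
layer at 27 (size 8, align 1) → ends 35
channels at 35 (size 1, align 1) → ends 36
width at 36 (size 8, align 1) → ends 44
total 44 bytes, alignment 1

44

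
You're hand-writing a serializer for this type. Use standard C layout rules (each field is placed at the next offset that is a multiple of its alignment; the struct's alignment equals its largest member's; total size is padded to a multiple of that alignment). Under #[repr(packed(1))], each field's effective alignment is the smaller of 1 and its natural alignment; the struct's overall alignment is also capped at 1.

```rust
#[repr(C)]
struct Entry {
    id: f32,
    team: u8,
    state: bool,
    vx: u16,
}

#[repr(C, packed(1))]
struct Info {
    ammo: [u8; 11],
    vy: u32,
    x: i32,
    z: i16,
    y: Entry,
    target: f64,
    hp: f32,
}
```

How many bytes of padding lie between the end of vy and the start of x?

0

Entry: @0: id [4B, align 4] → 4; @4: team [1B, align 1] → 5; @5: state [1B, align 1] → 6; @6: vx [2B, align 2] → 8; size 8, align 4
@0: ammo [11B, align 1] → 11
@11: vy [4B, align 1] → 15
@15: x [4B, align 1] → 19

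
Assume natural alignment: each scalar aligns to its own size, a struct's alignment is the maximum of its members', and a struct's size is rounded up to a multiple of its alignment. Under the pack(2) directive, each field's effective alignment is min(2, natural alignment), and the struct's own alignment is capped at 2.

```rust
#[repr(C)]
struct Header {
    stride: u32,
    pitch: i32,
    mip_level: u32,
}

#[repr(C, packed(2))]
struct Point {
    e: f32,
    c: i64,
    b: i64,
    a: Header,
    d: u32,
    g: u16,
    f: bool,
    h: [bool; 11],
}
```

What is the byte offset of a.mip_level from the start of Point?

Header: @0: stride [4B, align 4] → 4; @4: pitch [4B, align 4] → 8; @8: mip_level [4B, align 4] → 12; size 12, align 4
@0: e [4B, align 2] → 4
@4: c [8B, align 2] → 12
@12: b [8B, align 2] → 20
@20: a [12B, align 2] → 32
within Header: mip_level at 8
20 + 8 = 28

28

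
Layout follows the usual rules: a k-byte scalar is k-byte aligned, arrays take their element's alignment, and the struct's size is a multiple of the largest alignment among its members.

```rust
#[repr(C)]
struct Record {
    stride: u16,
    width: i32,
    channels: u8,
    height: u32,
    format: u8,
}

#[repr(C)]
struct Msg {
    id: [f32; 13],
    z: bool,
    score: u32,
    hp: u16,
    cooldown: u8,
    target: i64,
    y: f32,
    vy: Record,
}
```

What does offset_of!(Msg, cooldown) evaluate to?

62

Record: @0: stride [2B, align 2] → 2; +2 pad (align 4); @4: width [4B, align 4] → 8; @8: channels [1B, align 1] → 9; +3 pad (align 4); @12: height [4B, align 4] → 16; @16: format [1B, align 1] → 17; +3 tail pad (align 4); size 20, align 4
@0: id [52B, align 4] → 52
@52: z [1B, align 1] → 53
+3 pad (align 4)
@56: score [4B, align 4] → 60
@60: hp [2B, align 2] → 62
@62: cooldown [1B, align 1] → 63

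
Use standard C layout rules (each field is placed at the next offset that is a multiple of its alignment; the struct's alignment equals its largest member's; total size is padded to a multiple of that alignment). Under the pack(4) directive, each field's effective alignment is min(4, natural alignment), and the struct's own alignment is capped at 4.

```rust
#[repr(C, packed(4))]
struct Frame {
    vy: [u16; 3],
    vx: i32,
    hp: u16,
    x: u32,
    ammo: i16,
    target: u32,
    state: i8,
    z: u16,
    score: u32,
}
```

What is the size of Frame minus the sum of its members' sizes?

@0: vy [6B, align 2] → 6
+2 pad (align 4)
@8: vx [4B, align 4] → 12
@12: hp [2B, align 2] → 14
+2 pad (align 4)
@16: x [4B, align 4] → 20
@20: ammo [2B, align 2] → 22
+2 pad (align 4)
@24: target [4B, align 4] → 28
@28: state [1B, align 1] → 29
+1 pad (align 2)
@30: z [2B, align 2] → 32
@32: score [4B, align 4] → 36
size 36, align 4
data bytes 29, size 36 → padding 7

7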